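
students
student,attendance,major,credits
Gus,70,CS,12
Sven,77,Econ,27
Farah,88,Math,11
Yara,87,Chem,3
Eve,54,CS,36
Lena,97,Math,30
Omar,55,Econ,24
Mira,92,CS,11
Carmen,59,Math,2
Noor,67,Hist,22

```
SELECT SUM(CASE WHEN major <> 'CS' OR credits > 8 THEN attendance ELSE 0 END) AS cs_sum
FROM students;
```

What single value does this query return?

student=Gus: ✓ → 70
student=Sven: ✓ → 77
student=Farah: ✓ → 88
student=Yara: ✓ → 87
student=Eve: ✓ → 54
student=Lena: ✓ → 97
student=Omar: ✓ → 55
student=Mira: ✓ → 92
student=Carmen: ✓ → 59
student=Noor: ✓ → 67
cs_sum = 70 + 77 + 88 + 87 + 54 + 97 + 55 + 92 + 59 + 67 = 746

746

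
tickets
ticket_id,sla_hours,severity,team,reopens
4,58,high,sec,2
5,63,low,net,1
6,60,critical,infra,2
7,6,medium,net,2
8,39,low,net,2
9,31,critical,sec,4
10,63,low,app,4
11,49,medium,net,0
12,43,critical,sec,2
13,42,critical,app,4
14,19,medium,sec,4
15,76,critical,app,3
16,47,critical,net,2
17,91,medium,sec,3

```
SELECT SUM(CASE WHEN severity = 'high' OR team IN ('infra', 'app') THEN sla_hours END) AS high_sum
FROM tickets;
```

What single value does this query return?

299

ticket_id=4: ✓ → 58
ticket_id=5: ✗
ticket_id=6: ✓ → 60
ticket_id=7: ✗
ticket_id=8: ✗
ticket_id=9: ✗
ticket_id=10: ✓ → 63
ticket_id=11: ✗
ticket_id=12: ✗
ticket_id=13: ✓ → 42
ticket_id=14: ✗
ticket_id=15: ✓ → 76
ticket_id=16: ✗
ticket_id=17: ✗
high_sum = 58 + 60 + 63 + 42 + 76 = 299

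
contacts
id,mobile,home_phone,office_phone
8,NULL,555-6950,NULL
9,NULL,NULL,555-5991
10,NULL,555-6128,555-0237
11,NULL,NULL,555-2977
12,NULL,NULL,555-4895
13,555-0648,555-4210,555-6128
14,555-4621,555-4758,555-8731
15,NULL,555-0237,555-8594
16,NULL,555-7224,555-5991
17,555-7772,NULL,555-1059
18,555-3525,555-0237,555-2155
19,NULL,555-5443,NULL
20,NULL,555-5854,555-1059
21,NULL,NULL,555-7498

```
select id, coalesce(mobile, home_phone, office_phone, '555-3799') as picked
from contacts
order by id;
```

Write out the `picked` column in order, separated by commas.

555-6950, 555-5991, 555-6128, 555-2977, 555-4895, 555-0648, 555-4621, 555-0237, 555-7224, 555-7772, 555-3525, 555-5443, 555-5854, 555-7498

id=8: mobile=NULL, home_phone=555-6950 → 555-6950
id=9: mobile=NULL, home_phone=NULL, office_phone=555-5991 → 555-5991
id=10: mobile=NULL, home_phone=555-6128 → 555-6128
id=11: mobile=NULL, home_phone=NULL, office_phone=555-2977 → 555-2977
id=12: mobile=NULL, home_phone=NULL, office_phone=555-4895 → 555-4895
id=13: mobile=555-0648 → 555-0648
id=14: mobile=555-4621 → 555-4621
id=15: mobile=NULL, home_phone=555-0237 → 555-0237
id=16: mobile=NULL, home_phone=555-7224 → 555-7224
id=17: mobile=555-7772 → 555-7772
id=18: mobile=555-3525 → 555-3525
id=19: mobile=NULL, home_phone=555-5443 → 555-5443
id=20: mobile=NULL, home_phone=555-5854 → 555-5854
id=21: mobile=NULL, home_phone=NULL, office_phone=555-7498 → 555-7498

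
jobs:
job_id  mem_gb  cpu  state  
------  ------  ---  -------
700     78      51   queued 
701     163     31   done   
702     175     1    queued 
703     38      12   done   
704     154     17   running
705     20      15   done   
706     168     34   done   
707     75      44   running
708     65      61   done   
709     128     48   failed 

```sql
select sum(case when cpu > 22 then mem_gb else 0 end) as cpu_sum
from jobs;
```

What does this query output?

677

job_id=700: ✓ → 78
job_id=701: ✓ → 163
job_id=702: ✗
job_id=703: ✗
job_id=704: ✗
job_id=705: ✗
job_id=706: ✓ → 168
job_id=707: ✓ → 75
job_id=708: ✓ → 65
job_id=709: ✓ → 128
cpu_sum = 78 + 163 + 168 + 75 + 65 + 128 = 677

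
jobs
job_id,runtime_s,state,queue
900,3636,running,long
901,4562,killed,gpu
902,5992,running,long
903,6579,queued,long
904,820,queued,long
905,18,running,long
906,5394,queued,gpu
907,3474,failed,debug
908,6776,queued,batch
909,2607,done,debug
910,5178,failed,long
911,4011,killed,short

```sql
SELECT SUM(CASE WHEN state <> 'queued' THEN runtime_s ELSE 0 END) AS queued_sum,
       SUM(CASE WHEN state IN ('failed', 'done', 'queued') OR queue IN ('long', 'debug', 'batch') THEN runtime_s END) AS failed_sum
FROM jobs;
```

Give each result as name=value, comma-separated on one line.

[queued_sum: state <> 'queued']
job_id=900: ✓ → 3636
job_id=901: ✓ → 4562
job_id=902: ✓ → 5992
job_id=903: ✗
job_id=904: ✗
job_id=905: ✓ → 18
job_id=906: ✗
job_id=907: ✓ → 3474
job_id=908: ✗
job_id=909: ✓ → 2607
job_id=910: ✓ → 5178
job_id=911: ✓ → 4011
queued_sum = 3636 + 4562 + 5992 + 18 + 3474 + 2607 + 5178 + 4011 = 29478
—
[failed_sum: state IN ('failed', 'done', 'queued') OR queue IN ('long', 'debug', 'batch')]
job_id=900: ✓ → 3636
job_id=901: ✗
job_id=902: ✓ → 5992
job_id=903: ✓ → 6579
job_id=904: ✓ → 820
job_id=905: ✓ → 18
job_id=906: ✓ → 5394
job_id=907: ✓ → 3474
job_id=908: ✓ → 6776
job_id=909: ✓ → 2607
job_id=910: ✓ → 5178
job_id=911: ✗
failed_sum = 3636 + 5992 + 6579 + 820 + 18 + 5394 + 3474 + 6776 + 2607 + 5178 = 40474

queued_sum=29478, failed_sum=40474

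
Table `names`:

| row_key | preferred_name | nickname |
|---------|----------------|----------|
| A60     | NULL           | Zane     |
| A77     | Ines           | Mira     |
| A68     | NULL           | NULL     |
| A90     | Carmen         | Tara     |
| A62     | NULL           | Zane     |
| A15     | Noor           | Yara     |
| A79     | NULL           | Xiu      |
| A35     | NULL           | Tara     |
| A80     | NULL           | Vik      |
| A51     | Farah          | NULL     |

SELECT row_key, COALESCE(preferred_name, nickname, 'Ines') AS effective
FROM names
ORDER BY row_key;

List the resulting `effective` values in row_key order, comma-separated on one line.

Noor, Tara, Farah, Zane, Zane, Ines, Ines, Xiu, Vik, Carmen

row_key=A15: preferred_name=Noor → Noor
row_key=A35: preferred_name=NULL, nickname=Tara → Tara
row_key=A51: preferred_name=Farah → Farah
row_key=A60: preferred_name=NULL, nickname=Zane → Zane
row_key=A62: preferred_name=NULL, nickname=Zane → Zane
row_key=A68: preferred_name=NULL, nickname=NULL, → literal Ines → Ines
row_key=A77: preferred_name=Ines → Ines
row_key=A79: preferred_name=NULL, nickname=Xiu → Xiu
row_key=A80: preferred_name=NULL, nickname=Vik → Vik
row_key=A90: preferred_name=Carmen → Carmen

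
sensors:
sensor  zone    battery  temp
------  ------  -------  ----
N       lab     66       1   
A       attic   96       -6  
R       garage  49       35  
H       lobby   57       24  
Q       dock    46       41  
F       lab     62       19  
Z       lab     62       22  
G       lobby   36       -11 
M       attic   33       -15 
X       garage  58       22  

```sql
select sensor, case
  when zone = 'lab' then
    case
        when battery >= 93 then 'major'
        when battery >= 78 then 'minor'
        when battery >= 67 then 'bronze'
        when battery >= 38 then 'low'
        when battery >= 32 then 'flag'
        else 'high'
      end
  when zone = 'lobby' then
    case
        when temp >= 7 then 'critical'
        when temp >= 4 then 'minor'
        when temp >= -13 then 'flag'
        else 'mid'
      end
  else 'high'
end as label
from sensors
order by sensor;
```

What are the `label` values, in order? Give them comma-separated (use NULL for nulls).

high, low, flag, critical, high, low, high, high, high, low

sensor=A: zone='attic' → outer ELSE → high
sensor=F: zone='lab' → inner[battery >= 38] → low
sensor=G: zone='lobby' → inner[temp >= -13] → flag
sensor=H: zone='lobby' → inner[temp >= 7] → critical
sensor=M: zone='attic' → outer ELSE → high
sensor=N: zone='lab' → inner[battery >= 38] → low
sensor=Q: zone='dock' → outer ELSE → high
sensor=R: zone='garage' → outer ELSE → high
sensor=X: zone='garage' → outer ELSE → high
sensor=Z: zone='lab' → inner[battery >= 38] → low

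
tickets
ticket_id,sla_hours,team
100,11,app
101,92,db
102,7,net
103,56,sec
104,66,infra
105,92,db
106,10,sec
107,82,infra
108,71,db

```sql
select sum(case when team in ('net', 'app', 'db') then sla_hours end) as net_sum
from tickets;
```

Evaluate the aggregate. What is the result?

273

ticket_id=100: ✓ → 11
ticket_id=101: ✓ → 92
ticket_id=102: ✓ → 7
ticket_id=103: ✗
ticket_id=104: ✗
ticket_id=105: ✓ → 92
ticket_id=106: ✗
ticket_id=107: ✗
ticket_id=108: ✓ → 71
net_sum = 11 + 92 + 7 + 92 + 71 = 273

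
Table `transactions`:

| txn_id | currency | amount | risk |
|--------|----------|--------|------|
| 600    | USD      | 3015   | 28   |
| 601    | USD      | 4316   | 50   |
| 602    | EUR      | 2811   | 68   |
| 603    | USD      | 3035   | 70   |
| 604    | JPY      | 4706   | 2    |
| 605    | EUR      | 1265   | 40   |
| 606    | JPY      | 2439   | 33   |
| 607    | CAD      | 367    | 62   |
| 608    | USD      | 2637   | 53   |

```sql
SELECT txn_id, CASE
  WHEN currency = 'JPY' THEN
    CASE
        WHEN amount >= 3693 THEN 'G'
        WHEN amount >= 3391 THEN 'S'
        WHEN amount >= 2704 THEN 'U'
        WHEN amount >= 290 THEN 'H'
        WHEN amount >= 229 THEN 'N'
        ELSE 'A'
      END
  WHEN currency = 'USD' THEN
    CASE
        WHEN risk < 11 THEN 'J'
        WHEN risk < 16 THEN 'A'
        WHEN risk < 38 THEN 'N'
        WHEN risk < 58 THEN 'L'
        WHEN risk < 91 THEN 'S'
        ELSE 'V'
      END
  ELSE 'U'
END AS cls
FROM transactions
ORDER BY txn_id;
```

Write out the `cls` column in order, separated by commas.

txn_id=600: currency='USD' → inner[risk < 38] → N
txn_id=601: currency='USD' → inner[risk < 58] → L
txn_id=602: currency='EUR' → outer ELSE → U
txn_id=603: currency='USD' → inner[risk < 91] → S
txn_id=604: currency='JPY' → inner[amount >= 3693] → G
txn_id=605: currency='EUR' → outer ELSE → U
txn_id=606: currency='JPY' → inner[amount >= 290] → H
txn_id=607: currency='CAD' → outer ELSE → U
txn_id=608: currency='USD' → inner[risk < 58] → L

N, L, U, S, G, U, H, U, L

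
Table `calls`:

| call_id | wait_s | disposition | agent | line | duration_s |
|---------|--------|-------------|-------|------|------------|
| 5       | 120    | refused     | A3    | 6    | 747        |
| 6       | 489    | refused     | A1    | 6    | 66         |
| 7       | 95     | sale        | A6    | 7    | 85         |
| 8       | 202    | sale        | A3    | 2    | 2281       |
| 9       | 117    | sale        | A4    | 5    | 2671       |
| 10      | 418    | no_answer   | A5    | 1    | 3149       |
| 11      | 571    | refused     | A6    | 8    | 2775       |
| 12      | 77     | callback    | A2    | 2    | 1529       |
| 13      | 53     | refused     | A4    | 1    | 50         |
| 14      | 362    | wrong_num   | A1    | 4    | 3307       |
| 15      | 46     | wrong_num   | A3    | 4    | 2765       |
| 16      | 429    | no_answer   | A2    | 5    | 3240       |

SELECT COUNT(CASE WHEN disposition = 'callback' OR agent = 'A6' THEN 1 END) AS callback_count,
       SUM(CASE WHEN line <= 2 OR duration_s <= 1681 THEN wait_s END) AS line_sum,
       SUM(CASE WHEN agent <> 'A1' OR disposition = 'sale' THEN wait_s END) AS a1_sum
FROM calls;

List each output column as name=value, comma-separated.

callback_count=3, line_sum=1454, a1_sum=2128

[callback_count: disposition = 'callback' OR agent = 'A6']
call_id=5: ✗
call_id=6: ✗
call_id=7: ✓ → 1
call_id=8: ✗
call_id=9: ✗
call_id=10: ✗
call_id=11: ✓ → 1
call_id=12: ✓ → 1
call_id=13: ✗
call_id=14: ✗
call_id=15: ✗
call_id=16: ✗
callback_count = COUNT(1, 1, 1) = 3
—
[line_sum: line <= 2 OR duration_s <= 1681]
call_id=5: ✓ → 120
call_id=6: ✓ → 489
call_id=7: ✓ → 95
call_id=8: ✓ → 202
call_id=9: ✗
call_id=10: ✓ → 418
call_id=11: ✗
call_id=12: ✓ → 77
call_id=13: ✓ → 53
call_id=14: ✗
call_id=15: ✗
call_id=16: ✗
line_sum = 120 + 489 + 95 + 202 + 418 + 77 + 53 = 1454
—
[a1_sum: agent <> 'A1' OR disposition = 'sale']
call_id=5: ✓ → 120
call_id=6: ✗
call_id=7: ✓ → 95
call_id=8: ✓ → 202
call_id=9: ✓ → 117
call_id=10: ✓ → 418
call_id=11: ✓ → 571
call_id=12: ✓ → 77
call_id=13: ✓ → 53
call_id=14: ✗
call_id=15: ✓ → 46
call_id=16: ✓ → 429
a1_sum = 120 + 95 + 202 + 117 + 418 + 571 + 77 + 53 + 46 + 429 = 2128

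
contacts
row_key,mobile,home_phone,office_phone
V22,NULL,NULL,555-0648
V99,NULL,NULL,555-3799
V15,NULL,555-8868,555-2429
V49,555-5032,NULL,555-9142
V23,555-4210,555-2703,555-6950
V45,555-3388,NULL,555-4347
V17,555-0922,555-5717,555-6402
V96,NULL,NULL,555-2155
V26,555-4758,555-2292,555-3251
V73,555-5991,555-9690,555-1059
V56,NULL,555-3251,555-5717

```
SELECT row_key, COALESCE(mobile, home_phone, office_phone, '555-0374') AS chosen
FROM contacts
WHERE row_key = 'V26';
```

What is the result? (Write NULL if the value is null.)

row_key = V26: mobile=555-4758, home_phone=555-2292, office_phone=555-3251.
mobile=555-4758 → 555-4758

555-4758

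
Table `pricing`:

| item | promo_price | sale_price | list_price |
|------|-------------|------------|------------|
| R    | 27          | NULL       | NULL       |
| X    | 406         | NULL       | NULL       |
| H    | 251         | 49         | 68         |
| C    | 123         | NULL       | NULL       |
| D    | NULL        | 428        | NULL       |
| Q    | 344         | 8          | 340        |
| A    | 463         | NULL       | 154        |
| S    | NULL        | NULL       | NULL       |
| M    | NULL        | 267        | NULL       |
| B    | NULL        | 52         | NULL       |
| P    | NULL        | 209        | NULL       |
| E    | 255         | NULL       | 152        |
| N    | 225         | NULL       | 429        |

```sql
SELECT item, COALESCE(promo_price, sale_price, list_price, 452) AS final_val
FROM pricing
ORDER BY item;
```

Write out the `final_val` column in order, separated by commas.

463, 52, 123, 428, 255, 251, 267, 225, 209, 344, 27, 452, 406

item=A: promo_price=463 → 463
item=B: promo_price=NULL, sale_price=52 → 52
item=C: promo_price=123 → 123
item=D: promo_price=NULL, sale_price=428 → 428
item=E: promo_price=255 → 255
item=H: promo_price=251 → 251
item=M: promo_price=NULL, sale_price=267 → 267
item=N: promo_price=225 → 225
item=P: promo_price=NULL, sale_price=209 → 209
item=Q: promo_price=344 → 344
item=R: promo_price=27 → 27
item=S: promo_price=NULL, sale_price=NULL, list_price=NULL, → literal 452 → 452
item=X: promo_price=406 → 406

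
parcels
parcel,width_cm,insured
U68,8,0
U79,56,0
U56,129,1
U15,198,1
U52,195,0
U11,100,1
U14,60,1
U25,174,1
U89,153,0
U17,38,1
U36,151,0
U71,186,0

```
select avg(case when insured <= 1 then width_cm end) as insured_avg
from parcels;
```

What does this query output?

parcel=U68: ✓ → 8
parcel=U79: ✓ → 56
parcel=U56: ✓ → 129
parcel=U15: ✓ → 198
parcel=U52: ✓ → 195
parcel=U11: ✓ → 100
parcel=U14: ✓ → 60
parcel=U25: ✓ → 174
parcel=U89: ✓ → 153
parcel=U17: ✓ → 38
parcel=U36: ✓ → 151
parcel=U71: ✓ → 186
insured_avg = (8 + 56 + 129 + 198 + 195 + 100 + 60 + 174 + 153 + 38 + 151 + 186) / 12 = 120.6666666667

120.6666666667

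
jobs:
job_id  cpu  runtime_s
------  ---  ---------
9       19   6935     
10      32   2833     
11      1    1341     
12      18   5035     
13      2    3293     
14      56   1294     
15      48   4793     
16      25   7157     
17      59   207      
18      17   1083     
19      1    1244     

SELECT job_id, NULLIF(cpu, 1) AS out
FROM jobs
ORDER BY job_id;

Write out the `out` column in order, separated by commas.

job_id=9: cpu=19 vs 1: differ → 19
job_id=10: cpu=32 vs 1: differ → 32
job_id=11: cpu=1 vs 1: equal → NULL
job_id=12: cpu=18 vs 1: differ → 18
job_id=13: cpu=2 vs 1: differ → 2
job_id=14: cpu=56 vs 1: differ → 56
job_id=15: cpu=48 vs 1: differ → 48
job_id=16: cpu=25 vs 1: differ → 25
job_id=17: cpu=59 vs 1: differ → 59
job_id=18: cpu=17 vs 1: differ → 17
job_id=19: cpu=1 vs 1: equal → NULL

19, 32, NULL, 18, 2, 56, 48, 25, 59, 17, NULL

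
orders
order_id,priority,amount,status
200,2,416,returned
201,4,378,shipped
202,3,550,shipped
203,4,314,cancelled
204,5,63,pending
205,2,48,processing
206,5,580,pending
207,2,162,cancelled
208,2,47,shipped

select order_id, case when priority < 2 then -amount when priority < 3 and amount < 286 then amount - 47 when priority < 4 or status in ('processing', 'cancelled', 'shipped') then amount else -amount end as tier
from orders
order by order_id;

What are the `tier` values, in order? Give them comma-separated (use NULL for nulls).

416, 378, 550, 314, -63, 1, -580, 115, 0

order_id=200: priority < 4 or status in ('processing', 'cancelled', 'shipped') → 416
order_id=201: priority < 4 or status in ('processing', 'cancelled', 'shipped') → 378
order_id=202: priority < 4 or status in ('processing', 'cancelled', 'shipped') → 550
order_id=203: priority < 4 or status in ('processing', 'cancelled', 'shipped') → 314
order_id=204: ELSE → -63
order_id=205: priority < 3 and amount < 286 → 1
order_id=206: ELSE → -580
order_id=207: priority < 3 and amount < 286 → 115
order_id=208: priority < 3 and amount < 286 → 0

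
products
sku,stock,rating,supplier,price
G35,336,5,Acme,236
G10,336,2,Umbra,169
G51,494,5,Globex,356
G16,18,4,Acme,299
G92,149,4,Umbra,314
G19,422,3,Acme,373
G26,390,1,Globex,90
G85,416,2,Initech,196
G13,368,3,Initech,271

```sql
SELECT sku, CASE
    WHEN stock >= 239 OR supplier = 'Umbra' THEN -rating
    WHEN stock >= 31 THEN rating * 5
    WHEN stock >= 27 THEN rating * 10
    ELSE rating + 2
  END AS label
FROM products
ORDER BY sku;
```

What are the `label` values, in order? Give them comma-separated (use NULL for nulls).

-2, -3, 6, -3, -1, -5, -5, -2, -4

sku=G10: stock >= 239 OR supplier = 'Umbra' → -2
sku=G13: stock >= 239 OR supplier = 'Umbra' → -3
sku=G16: ELSE → 6
sku=G19: stock >= 239 OR supplier = 'Umbra' → -3
sku=G26: stock >= 239 OR supplier = 'Umbra' → -1
sku=G35: stock >= 239 OR supplier = 'Umbra' → -5
sku=G51: stock >= 239 OR supplier = 'Umbra' → -5
sku=G85: stock >= 239 OR supplier = 'Umbra' → -2
sku=G92: stock >= 239 OR supplier = 'Umbra' → -4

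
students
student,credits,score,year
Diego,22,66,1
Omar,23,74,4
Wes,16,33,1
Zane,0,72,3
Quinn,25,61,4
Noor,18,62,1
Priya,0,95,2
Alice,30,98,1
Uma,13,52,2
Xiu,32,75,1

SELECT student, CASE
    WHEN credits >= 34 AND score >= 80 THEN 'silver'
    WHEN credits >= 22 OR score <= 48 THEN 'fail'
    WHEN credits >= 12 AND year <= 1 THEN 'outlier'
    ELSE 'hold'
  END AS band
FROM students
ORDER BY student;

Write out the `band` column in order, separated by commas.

student=Alice: credits >= 22 OR score <= 48 → fail
student=Diego: credits >= 22 OR score <= 48 → fail
student=Noor: credits >= 12 AND year <= 1 → outlier
student=Omar: credits >= 22 OR score <= 48 → fail
student=Priya: ELSE → hold
student=Quinn: credits >= 22 OR score <= 48 → fail
student=Uma: ELSE → hold
student=Wes: credits >= 22 OR score <= 48 → fail
student=Xiu: credits >= 22 OR score <= 48 → fail
student=Zane: ELSE → hold

fail, fail, outlier, fail, hold, fail, hold, fail, fail, hold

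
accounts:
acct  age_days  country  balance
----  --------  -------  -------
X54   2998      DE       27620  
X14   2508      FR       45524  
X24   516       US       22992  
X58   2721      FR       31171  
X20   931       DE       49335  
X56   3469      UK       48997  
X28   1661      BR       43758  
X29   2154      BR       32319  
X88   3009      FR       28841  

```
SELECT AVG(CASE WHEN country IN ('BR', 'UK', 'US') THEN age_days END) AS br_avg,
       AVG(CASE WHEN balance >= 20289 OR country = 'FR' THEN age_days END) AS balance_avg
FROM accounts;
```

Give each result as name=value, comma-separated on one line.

br_avg=1950, balance_avg=2218.5555555556

[br_avg: country IN ('BR', 'UK', 'US')]
acct=X54: ✗
acct=X14: ✗
acct=X24: ✓ → 516
acct=X58: ✗
acct=X20: ✗
acct=X56: ✓ → 3469
acct=X28: ✓ → 1661
acct=X29: ✓ → 2154
acct=X88: ✗
br_avg = (516 + 3469 + 1661 + 2154) / 4 = 1950
—
[balance_avg: balance >= 20289 OR country = 'FR']
acct=X54: ✓ → 2998
acct=X14: ✓ → 2508
acct=X24: ✓ → 516
acct=X58: ✓ → 2721
acct=X20: ✓ → 931
acct=X56: ✓ → 3469
acct=X28: ✓ → 1661
acct=X29: ✓ → 2154
acct=X88: ✓ → 3009
balance_avg = (2998 + 2508 + 516 + 2721 + 931 + 3469 + 1661 + 2154 + 3009) / 9 = 2218.5555555556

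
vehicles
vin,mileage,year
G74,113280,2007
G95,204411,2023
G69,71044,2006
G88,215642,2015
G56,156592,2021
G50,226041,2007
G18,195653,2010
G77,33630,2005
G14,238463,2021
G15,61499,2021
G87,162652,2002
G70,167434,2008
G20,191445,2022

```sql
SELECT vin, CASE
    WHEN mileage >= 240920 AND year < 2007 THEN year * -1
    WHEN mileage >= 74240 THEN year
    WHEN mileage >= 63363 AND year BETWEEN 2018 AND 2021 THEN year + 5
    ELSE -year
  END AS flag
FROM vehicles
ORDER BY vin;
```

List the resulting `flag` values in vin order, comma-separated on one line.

vin=G14: mileage >= 74240 → 2021
vin=G15: ELSE → -2021
vin=G18: mileage >= 74240 → 2010
vin=G20: mileage >= 74240 → 2022
vin=G50: mileage >= 74240 → 2007
vin=G56: mileage >= 74240 → 2021
vin=G69: ELSE → -2006
vin=G70: mileage >= 74240 → 2008
vin=G74: mileage >= 74240 → 2007
vin=G77: ELSE → -2005
vin=G87: mileage >= 74240 → 2002
vin=G88: mileage >= 74240 → 2015
vin=G95: mileage >= 74240 → 2023

2021, -2021, 2010, 2022, 2007, 2021, -2006, 2008, 2007, -2005, 2002, 2015, 2023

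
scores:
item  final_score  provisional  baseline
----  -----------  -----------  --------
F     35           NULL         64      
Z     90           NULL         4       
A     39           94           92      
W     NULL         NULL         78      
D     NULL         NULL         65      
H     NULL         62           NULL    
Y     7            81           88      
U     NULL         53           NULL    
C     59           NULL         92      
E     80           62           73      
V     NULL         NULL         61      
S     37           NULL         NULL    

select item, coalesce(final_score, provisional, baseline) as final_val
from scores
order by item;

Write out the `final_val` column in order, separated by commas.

item=A: final_score=39 → 39
item=C: final_score=59 → 59
item=D: final_score=NULL, provisional=NULL, baseline=65 → 65
item=E: final_score=80 → 80
item=F: final_score=35 → 35
item=H: final_score=NULL, provisional=62 → 62
item=S: final_score=37 → 37
item=U: final_score=NULL, provisional=53 → 53
item=V: final_score=NULL, provisional=NULL, baseline=61 → 61
item=W: final_score=NULL, provisional=NULL, baseline=78 → 78
item=Y: final_score=7 → 7
item=Z: final_score=90 → 90

39, 59, 65, 80, 35, 62, 37, 53, 61, 78, 7, 90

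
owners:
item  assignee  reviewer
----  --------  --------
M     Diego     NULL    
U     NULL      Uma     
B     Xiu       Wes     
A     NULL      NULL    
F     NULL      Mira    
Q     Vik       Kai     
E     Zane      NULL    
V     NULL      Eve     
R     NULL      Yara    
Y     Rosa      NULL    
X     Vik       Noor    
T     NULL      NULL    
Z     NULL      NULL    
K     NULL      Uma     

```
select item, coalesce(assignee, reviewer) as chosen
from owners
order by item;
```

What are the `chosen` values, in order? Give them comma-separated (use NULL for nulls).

NULL, Xiu, Zane, Mira, Uma, Diego, Vik, Yara, NULL, Uma, Eve, Vik, Rosa, NULL

item=A: assignee=NULL, reviewer=NULL (all NULL) → NULL
item=B: assignee=Xiu → Xiu
item=E: assignee=Zane → Zane
item=F: assignee=NULL, reviewer=Mira → Mira
item=K: assignee=NULL, reviewer=Uma → Uma
item=M: assignee=Diego → Diego
item=Q: assignee=Vik → Vik
item=R: assignee=NULL, reviewer=Yara → Yara
item=T: assignee=NULL, reviewer=NULL (all NULL) → NULL
item=U: assignee=NULL, reviewer=Uma → Uma
item=V: assignee=NULL, reviewer=Eve → Eve
item=X: assignee=Vik → Vik
item=Y: assignee=Rosa → Rosa
item=Z: assignee=NULL, reviewer=NULL (all NULL) → NULL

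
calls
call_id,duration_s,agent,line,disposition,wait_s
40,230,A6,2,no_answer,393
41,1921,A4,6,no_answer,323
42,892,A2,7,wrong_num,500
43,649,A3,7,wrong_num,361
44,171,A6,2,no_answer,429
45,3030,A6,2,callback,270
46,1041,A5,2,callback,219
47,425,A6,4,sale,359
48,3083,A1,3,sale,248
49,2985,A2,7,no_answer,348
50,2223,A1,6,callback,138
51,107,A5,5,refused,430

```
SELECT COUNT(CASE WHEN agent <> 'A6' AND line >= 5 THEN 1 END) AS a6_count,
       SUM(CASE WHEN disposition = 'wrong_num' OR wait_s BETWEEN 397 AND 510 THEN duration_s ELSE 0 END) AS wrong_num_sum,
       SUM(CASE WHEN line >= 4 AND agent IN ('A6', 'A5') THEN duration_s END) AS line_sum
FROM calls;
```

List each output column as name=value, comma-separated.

[a6_count: agent <> 'A6' AND line >= 5]
call_id=40: ✗
call_id=41: ✓ → 1
call_id=42: ✓ → 1
call_id=43: ✓ → 1
call_id=44: ✗
call_id=45: ✗
call_id=46: ✗
call_id=47: ✗
call_id=48: ✗
call_id=49: ✓ → 1
call_id=50: ✓ → 1
call_id=51: ✓ → 1
a6_count = COUNT(1, 1, 1, 1, 1, 1) = 6
—
[wrong_num_sum: disposition = 'wrong_num' OR wait_s BETWEEN 397 AND 510]
call_id=40: ✗
call_id=41: ✗
call_id=42: ✓ → 892
call_id=43: ✓ → 649
call_id=44: ✓ → 171
call_id=45: ✗
call_id=46: ✗
call_id=47: ✗
call_id=48: ✗
call_id=49: ✗
call_id=50: ✗
call_id=51: ✓ → 107
wrong_num_sum = 892 + 649 + 171 + 107 = 1819
—
[line_sum: line >= 4 AND agent IN ('A6', 'A5')]
call_id=40: ✗
call_id=41: ✗
call_id=42: ✗
call_id=43: ✗
call_id=44: ✗
call_id=45: ✗
call_id=46: ✗
call_id=47: ✓ → 425
call_id=48: ✗
call_id=49: ✗
call_id=50: ✗
call_id=51: ✓ → 107
line_sum = 425 + 107 = 532

a6_count=6, wrong_num_sum=1819, line_sum=532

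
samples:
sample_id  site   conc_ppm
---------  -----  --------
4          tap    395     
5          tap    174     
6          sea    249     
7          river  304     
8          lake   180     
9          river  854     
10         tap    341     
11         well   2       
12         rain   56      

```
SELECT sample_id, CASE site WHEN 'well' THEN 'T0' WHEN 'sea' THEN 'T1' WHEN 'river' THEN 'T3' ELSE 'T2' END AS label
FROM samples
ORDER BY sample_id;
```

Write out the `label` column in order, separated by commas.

sample_id=4: ELSE → T2
sample_id=5: ELSE → T2
sample_id=6: site='sea' → T1
sample_id=7: site='river' → T3
sample_id=8: ELSE → T2
sample_id=9: site='river' → T3
sample_id=10: ELSE → T2
sample_id=11: site='well' → T0
sample_id=12: ELSE → T2

T2, T2, T1, T3, T2, T3, T2, T0, T2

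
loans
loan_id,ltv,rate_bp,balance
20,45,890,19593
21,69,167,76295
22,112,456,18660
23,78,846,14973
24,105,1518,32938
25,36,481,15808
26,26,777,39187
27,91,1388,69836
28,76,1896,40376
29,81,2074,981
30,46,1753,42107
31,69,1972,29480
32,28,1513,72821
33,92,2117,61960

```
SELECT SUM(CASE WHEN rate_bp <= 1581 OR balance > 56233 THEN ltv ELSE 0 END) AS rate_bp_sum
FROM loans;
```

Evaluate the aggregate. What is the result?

loan_id=20: ✓ → 45
loan_id=21: ✓ → 69
loan_id=22: ✓ → 112
loan_id=23: ✓ → 78
loan_id=24: ✓ → 105
loan_id=25: ✓ → 36
loan_id=26: ✓ → 26
loan_id=27: ✓ → 91
loan_id=28: ✗
loan_id=29: ✗
loan_id=30: ✗
loan_id=31: ✗
loan_id=32: ✓ → 28
loan_id=33: ✓ → 92
rate_bp_sum = 45 + 69 + 112 + 78 + 105 + 36 + 26 + 91 + 28 + 92 = 682

682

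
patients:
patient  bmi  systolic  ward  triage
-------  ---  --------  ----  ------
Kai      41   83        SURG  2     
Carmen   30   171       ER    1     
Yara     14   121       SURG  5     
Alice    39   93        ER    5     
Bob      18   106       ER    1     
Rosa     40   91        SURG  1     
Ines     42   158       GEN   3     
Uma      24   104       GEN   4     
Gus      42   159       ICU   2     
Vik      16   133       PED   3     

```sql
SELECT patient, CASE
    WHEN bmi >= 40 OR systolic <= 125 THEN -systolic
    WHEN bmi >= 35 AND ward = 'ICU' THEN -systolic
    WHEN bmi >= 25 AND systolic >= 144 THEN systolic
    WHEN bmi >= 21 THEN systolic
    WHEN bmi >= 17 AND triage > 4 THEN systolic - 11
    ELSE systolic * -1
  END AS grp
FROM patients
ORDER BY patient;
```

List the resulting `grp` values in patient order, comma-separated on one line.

-93, -106, 171, -159, -158, -83, -91, -104, -133, -121

patient=Alice: bmi >= 40 OR systolic <= 125 → -93
patient=Bob: bmi >= 40 OR systolic <= 125 → -106
patient=Carmen: bmi >= 25 AND systolic >= 144 → 171
patient=Gus: bmi >= 40 OR systolic <= 125 → -159
patient=Ines: bmi >= 40 OR systolic <= 125 → -158
patient=Kai: bmi >= 40 OR systolic <= 125 → -83
patient=Rosa: bmi >= 40 OR systolic <= 125 → -91
patient=Uma: bmi >= 40 OR systolic <= 125 → -104
patient=Vik: ELSE → -133
patient=Yara: bmi >= 40 OR systolic <= 125 → -121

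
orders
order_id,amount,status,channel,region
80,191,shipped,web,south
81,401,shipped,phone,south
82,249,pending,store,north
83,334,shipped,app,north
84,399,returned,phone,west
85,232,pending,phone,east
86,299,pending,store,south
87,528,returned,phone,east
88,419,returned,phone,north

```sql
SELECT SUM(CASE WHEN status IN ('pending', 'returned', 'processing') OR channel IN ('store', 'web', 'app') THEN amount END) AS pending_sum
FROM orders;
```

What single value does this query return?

order_id=80: ✓ → 191
order_id=81: ✗
order_id=82: ✓ → 249
order_id=83: ✓ → 334
order_id=84: ✓ → 399
order_id=85: ✓ → 232
order_id=86: ✓ → 299
order_id=87: ✓ → 528
order_id=88: ✓ → 419
pending_sum = 191 + 249 + 334 + 399 + 232 + 299 + 528 + 419 = 2651

2651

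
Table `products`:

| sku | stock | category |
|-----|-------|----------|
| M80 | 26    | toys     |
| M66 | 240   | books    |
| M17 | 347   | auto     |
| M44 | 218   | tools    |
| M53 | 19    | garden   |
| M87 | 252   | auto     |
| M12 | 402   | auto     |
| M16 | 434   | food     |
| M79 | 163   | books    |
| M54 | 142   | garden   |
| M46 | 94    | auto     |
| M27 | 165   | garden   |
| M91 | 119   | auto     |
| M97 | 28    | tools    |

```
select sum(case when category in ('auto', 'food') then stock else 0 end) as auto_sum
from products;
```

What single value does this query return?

sku=M80: ✗
sku=M66: ✗
sku=M17: ✓ → 347
sku=M44: ✗
sku=M53: ✗
sku=M87: ✓ → 252
sku=M12: ✓ → 402
sku=M16: ✓ → 434
sku=M79: ✗
sku=M54: ✗
sku=M46: ✓ → 94
sku=M27: ✗
sku=M91: ✓ → 119
sku=M97: ✗
auto_sum = 347 + 252 + 402 + 434 + 94 + 119 = 1648

1648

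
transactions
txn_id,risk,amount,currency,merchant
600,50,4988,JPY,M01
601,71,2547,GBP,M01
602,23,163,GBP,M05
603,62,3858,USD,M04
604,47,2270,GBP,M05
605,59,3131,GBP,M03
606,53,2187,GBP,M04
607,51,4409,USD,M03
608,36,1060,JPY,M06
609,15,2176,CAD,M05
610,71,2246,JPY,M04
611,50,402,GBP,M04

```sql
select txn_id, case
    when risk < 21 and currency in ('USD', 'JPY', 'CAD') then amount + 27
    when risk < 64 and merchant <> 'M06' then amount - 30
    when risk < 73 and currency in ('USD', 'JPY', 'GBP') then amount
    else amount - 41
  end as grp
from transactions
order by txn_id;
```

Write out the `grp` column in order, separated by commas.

4958, 2547, 133, 3828, 2240, 3101, 2157, 4379, 1060, 2203, 2246, 372

txn_id=600: risk < 64 and merchant <> 'M06' → 4958
txn_id=601: risk < 73 and currency in ('USD', 'JPY', 'GBP') → 2547
txn_id=602: risk < 64 and merchant <> 'M06' → 133
txn_id=603: risk < 64 and merchant <> 'M06' → 3828
txn_id=604: risk < 64 and merchant <> 'M06' → 2240
txn_id=605: risk < 64 and merchant <> 'M06' → 3101
txn_id=606: risk < 64 and merchant <> 'M06' → 2157
txn_id=607: risk < 64 and merchant <> 'M06' → 4379
txn_id=608: risk < 73 and currency in ('USD', 'JPY', 'GBP') → 1060
txn_id=609: risk < 21 and currency in ('USD', 'JPY', 'CAD') → 2203
txn_id=610: risk < 73 and currency in ('USD', 'JPY', 'GBP') → 2246
txn_id=611: risk < 64 and merchant <> 'M06' → 372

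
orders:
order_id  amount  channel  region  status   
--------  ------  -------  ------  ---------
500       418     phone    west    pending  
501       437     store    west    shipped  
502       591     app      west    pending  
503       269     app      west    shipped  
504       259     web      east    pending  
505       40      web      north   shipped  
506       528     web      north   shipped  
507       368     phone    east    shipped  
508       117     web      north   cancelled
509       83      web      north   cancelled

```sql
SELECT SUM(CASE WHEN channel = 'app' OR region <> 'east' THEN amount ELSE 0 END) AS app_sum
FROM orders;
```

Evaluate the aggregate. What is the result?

order_id=500: ✓ → 418
order_id=501: ✓ → 437
order_id=502: ✓ → 591
order_id=503: ✓ → 269
order_id=504: ✗
order_id=505: ✓ → 40
order_id=506: ✓ → 528
order_id=507: ✗
order_id=508: ✓ → 117
order_id=509: ✓ → 83
app_sum = 418 + 437 + 591 + 269 + 40 + 528 + 117 + 83 = 2483

2483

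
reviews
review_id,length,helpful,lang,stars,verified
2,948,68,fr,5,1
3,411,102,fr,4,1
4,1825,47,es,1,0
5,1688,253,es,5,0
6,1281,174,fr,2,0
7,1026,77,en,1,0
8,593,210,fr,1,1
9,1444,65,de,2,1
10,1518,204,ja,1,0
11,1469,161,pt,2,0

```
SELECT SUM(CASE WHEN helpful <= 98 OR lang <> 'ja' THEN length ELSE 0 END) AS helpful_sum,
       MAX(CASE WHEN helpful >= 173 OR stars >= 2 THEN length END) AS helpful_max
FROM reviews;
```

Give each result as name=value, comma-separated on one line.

[helpful_sum: helpful <= 98 OR lang <> 'ja']
review_id=2: ✓ → 948
review_id=3: ✓ → 411
review_id=4: ✓ → 1825
review_id=5: ✓ → 1688
review_id=6: ✓ → 1281
review_id=7: ✓ → 1026
review_id=8: ✓ → 593
review_id=9: ✓ → 1444
review_id=10: ✗
review_id=11: ✓ → 1469
helpful_sum = 948 + 411 + 1825 + 1688 + 1281 + 1026 + 593 + 1444 + 1469 = 10685
—
[helpful_max: helpful >= 173 OR stars >= 2]
review_id=2: ✓ → 948
review_id=3: ✓ → 411
review_id=4: ✗
review_id=5: ✓ → 1688
review_id=6: ✓ → 1281
review_id=7: ✗
review_id=8: ✓ → 593
review_id=9: ✓ → 1444
review_id=10: ✓ → 1518
review_id=11: ✓ → 1469
helpful_max = MAX(948, 411, 1688, 1281, 593, 1444, 1518, 1469) = 1688

helpful_sum=10685, helpful_max=1688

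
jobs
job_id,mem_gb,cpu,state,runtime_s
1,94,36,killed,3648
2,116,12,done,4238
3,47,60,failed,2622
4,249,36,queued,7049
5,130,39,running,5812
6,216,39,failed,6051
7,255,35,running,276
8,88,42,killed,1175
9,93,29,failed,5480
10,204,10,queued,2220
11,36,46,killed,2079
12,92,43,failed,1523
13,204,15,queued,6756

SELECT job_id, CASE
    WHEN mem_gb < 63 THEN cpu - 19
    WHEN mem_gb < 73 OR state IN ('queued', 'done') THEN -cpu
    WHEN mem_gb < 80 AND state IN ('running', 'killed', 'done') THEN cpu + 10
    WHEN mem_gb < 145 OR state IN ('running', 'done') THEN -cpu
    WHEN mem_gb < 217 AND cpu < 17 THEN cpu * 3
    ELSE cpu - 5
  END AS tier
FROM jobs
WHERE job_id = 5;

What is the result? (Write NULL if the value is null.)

job_id = 5: mem_gb=130, cpu=39, state=running, runtime_s=5812.
mem_gb < 63 → false
mem_gb < 73 OR state IN ('queued', 'done') → false
mem_gb < 80 AND state IN ('running', 'killed', 'done') → false
mem_gb < 145 OR state IN ('running', 'done') → true → -39

-39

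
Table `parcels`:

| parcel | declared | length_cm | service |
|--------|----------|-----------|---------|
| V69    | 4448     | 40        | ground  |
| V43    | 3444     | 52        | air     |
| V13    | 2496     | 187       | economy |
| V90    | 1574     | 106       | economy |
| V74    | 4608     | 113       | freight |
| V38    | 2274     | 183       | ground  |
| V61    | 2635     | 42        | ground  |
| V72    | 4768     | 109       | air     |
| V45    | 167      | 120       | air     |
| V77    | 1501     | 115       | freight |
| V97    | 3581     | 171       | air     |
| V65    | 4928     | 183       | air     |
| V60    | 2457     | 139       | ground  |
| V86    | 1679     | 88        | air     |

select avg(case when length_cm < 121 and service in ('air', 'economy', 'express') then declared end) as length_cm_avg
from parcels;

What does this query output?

2326.4

parcel=V69: ✗
parcel=V43: ✓ → 3444
parcel=V13: ✗
parcel=V90: ✓ → 1574
parcel=V74: ✗
parcel=V38: ✗
parcel=V61: ✗
parcel=V72: ✓ → 4768
parcel=V45: ✓ → 167
parcel=V77: ✗
parcel=V97: ✗
parcel=V65: ✗
parcel=V60: ✗
parcel=V86: ✓ → 1679
length_cm_avg = (3444 + 1574 + 4768 + 167 + 1679) / 5 = 2326.4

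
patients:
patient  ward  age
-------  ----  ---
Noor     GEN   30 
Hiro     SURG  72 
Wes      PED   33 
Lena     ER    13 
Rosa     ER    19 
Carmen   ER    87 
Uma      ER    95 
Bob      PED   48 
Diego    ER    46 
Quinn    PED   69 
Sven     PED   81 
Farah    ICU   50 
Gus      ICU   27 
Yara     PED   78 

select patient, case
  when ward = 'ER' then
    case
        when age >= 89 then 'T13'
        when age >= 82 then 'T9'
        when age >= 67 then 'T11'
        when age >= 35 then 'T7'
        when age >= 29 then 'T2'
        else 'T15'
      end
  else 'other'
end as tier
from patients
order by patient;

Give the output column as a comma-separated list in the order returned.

patient=Bob: ward='PED' → outer ELSE → other
patient=Carmen: ward='ER' → inner[age >= 82] → T9
patient=Diego: ward='ER' → inner[age >= 35] → T7
patient=Farah: ward='ICU' → outer ELSE → other
patient=Gus: ward='ICU' → outer ELSE → other
patient=Hiro: ward='SURG' → outer ELSE → other
patient=Lena: ward='ER' → inner[ELSE] → T15
patient=Noor: ward='GEN' → outer ELSE → other
patient=Quinn: ward='PED' → outer ELSE → other
patient=Rosa: ward='ER' → inner[ELSE] → T15
patient=Sven: ward='PED' → outer ELSE → other
patient=Uma: ward='ER' → inner[age >= 89] → T13
patient=Wes: ward='PED' → outer ELSE → other
patient=Yara: ward='PED' → outer ELSE → other

other, T9, T7, other, other, other, T15, other, other, T15, other, T13, other, other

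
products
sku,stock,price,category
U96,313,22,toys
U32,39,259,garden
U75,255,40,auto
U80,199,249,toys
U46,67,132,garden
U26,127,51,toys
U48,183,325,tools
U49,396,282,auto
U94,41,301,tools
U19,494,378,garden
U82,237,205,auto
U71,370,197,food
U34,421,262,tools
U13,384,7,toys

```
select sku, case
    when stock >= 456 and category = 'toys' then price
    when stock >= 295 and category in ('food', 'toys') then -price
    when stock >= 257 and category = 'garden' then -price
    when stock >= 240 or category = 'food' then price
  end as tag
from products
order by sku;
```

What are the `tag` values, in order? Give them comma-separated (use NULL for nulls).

sku=U13: stock >= 295 and category in ('food', 'toys') → -7
sku=U19: stock >= 257 and category = 'garden' → -378
sku=U26: (no match → NULL) → NULL
sku=U32: (no match → NULL) → NULL
sku=U34: stock >= 240 or category = 'food' → 262
sku=U46: (no match → NULL) → NULL
sku=U48: (no match → NULL) → NULL
sku=U49: stock >= 240 or category = 'food' → 282
sku=U71: stock >= 295 and category in ('food', 'toys') → -197
sku=U75: stock >= 240 or category = 'food' → 40
sku=U80: (no match → NULL) → NULL
sku=U82: (no match → NULL) → NULL
sku=U94: (no match → NULL) → NULL
sku=U96: stock >= 295 and category in ('food', 'toys') → -22

-7, -378, NULL, NULL, 262, NULL, NULL, 282, -197, 40, NULL, NULL, NULL, -22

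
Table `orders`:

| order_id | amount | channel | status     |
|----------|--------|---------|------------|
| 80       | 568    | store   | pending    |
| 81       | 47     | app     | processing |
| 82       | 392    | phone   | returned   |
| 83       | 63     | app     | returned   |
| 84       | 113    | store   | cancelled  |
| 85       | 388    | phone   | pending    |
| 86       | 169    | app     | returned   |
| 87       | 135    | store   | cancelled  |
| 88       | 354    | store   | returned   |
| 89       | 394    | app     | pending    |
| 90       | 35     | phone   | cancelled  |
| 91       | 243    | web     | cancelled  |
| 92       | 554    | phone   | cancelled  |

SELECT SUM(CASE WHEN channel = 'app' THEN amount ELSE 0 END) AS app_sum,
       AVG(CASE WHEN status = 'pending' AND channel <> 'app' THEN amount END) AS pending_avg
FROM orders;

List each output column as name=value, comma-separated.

app_sum=673, pending_avg=478

[app_sum: channel = 'app']
order_id=80: ✗
order_id=81: ✓ → 47
order_id=82: ✗
order_id=83: ✓ → 63
order_id=84: ✗
order_id=85: ✗
order_id=86: ✓ → 169
order_id=87: ✗
order_id=88: ✗
order_id=89: ✓ → 394
order_id=90: ✗
order_id=91: ✗
order_id=92: ✗
app_sum = 47 + 63 + 169 + 394 = 673
—
[pending_avg: status = 'pending' AND channel <> 'app']
order_id=80: ✓ → 568
order_id=81: ✗
order_id=82: ✗
order_id=83: ✗
order_id=84: ✗
order_id=85: ✓ → 388
order_id=86: ✗
order_id=87: ✗
order_id=88: ✗
order_id=89: ✗
order_id=90: ✗
order_id=91: ✗
order_id=92: ✗
pending_avg = (568 + 388) / 2 = 478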